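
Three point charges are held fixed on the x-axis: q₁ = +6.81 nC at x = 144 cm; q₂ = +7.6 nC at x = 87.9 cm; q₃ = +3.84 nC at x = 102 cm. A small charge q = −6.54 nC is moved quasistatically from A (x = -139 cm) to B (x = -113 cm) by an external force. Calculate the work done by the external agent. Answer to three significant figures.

For quasistatic motion the external work equals the change in potential energy: W_ext = qΔV = q(V_B − V_A).
At A: distances to the source charges are 2.83 m, 2.27 m, 2.41 m; V_A = Σ kqᵢ/rᵢ = 66.1 V.
At B: distances to the source charges are 2.57 m, 2.01 m, 2.15 m; V_B = Σ kqᵢ/rᵢ = 73.9 V.
ΔV = V_B − V_A = 7.82 V.
W_ext = qΔV = (-6.54×10⁻⁹ C)(7.82 V) = -5.11×10⁻⁸ J.

-5.11×10⁻⁸ J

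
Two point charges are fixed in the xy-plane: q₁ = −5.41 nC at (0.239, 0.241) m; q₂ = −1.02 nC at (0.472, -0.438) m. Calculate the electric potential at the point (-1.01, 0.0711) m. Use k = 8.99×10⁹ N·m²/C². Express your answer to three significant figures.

-44.4 V

The total potential is the scalar sum of each charge's contribution, V = Σ kqᵢ/rᵢ.
Distances from the field point to each charge: r₁ = 1.26 m, r₂ = 1.57 m.
V = k[(-5.41×10⁻⁹)/(1.26) + (-1.02×10⁻⁹)/(1.57)] = -44.4 V.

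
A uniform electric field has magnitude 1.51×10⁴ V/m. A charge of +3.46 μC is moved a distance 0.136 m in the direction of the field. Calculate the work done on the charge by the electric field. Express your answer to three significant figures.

7.11×10⁻³ J

The potential change for a displacement 0.136 m in the direction of the field is ΔV = −Ed = -2050 V.
W_field = −qΔV = 7.11×10⁻³ J.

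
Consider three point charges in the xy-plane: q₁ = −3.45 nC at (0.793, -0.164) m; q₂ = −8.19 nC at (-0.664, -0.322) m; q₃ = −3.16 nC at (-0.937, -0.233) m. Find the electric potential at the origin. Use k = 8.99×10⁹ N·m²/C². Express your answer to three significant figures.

-167 V

Electric potential is a scalar, so the contributions from each charge add algebraically: V = Σ kqᵢ/rᵢ.
Distances from the field point to each charge: r₁ = 0.810 m, r₂ = 0.738 m, r₃ = 0.966 m.
V = k[(-3.45×10⁻⁹)/(0.810) + (-8.19×10⁻⁹)/(0.738) + (-3.16×10⁻⁹)/(0.966)] = -167 V.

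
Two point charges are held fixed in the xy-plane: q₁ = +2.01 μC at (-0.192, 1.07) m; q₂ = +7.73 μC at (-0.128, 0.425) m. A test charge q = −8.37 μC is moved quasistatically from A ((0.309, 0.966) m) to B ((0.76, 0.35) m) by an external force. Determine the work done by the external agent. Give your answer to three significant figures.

For quasistatic motion the external work equals the change in potential energy: W_ext = qΔV = q(V_B − V_A).
At A: distances to the source charges are 0.512 m, 0.695 m; V_A = Σ kqᵢ/rᵢ = 1.35×10⁵ V.
At B: distances to the source charges are 1.19 m, 0.891 m; V_B = Σ kqᵢ/rᵢ = 9.31×10⁴ V.
ΔV = V_B − V_A = -4.21×10⁴ V.
W_ext = qΔV = (-8.37×10⁻⁶ C)(-4.21×10⁴ V) = 0.353 J.

0.353 J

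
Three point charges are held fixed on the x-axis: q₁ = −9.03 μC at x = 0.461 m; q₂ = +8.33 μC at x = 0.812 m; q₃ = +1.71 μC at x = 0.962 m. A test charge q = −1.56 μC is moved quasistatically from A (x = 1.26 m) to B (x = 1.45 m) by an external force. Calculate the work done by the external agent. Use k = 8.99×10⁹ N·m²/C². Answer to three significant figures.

0.0785 J

For quasistatic motion the external work equals the change in potential energy: W_ext = qΔV = q(V_B − V_A).
At A: distances to the source charges are 0.799 m, 0.448 m, 0.298 m; V_A = Σ kqᵢ/rᵢ = 1.17×10⁵ V.
At B: distances to the source charges are 0.989 m, 0.638 m, 0.488 m; V_B = Σ kqᵢ/rᵢ = 6.68×10⁴ V.
ΔV = V_B − V_A = -5.03×10⁴ V.
W_ext = qΔV = (-1.56×10⁻⁶ C)(-5.03×10⁴ V) = 0.0785 J.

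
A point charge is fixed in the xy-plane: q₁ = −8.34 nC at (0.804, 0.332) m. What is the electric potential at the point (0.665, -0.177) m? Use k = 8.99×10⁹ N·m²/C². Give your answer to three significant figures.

Electric potential is a scalar, so the contributions from each charge add algebraically: V = Σ kqᵢ/rᵢ.
Distances from the field point to each charge: r₁ = 0.528 m.
V = k[(-8.34×10⁻⁹)/(0.528)] = -142 V.

-142 V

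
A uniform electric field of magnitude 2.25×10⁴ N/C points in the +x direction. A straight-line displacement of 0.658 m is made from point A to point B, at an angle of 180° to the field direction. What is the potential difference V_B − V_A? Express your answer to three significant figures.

1.48×10⁴ V

Only the component of displacement along E changes the potential: ΔV = −E·d·cosθ.
ΔV = −(2.25×10⁴ V/m)(0.658 m)cos180° = 1.48×10⁴ V.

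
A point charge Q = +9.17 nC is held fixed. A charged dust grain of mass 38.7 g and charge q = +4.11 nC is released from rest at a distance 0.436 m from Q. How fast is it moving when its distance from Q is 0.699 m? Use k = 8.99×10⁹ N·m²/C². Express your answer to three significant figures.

Only the electrostatic force acts, so mechanical energy is conserved: ½mv² = U₁ − U₂ = kQq(1/r₁ − 1/r₂).
U₁ − U₂ = (8.99×10⁹ N·m²/C²)(9.17×10⁻⁹ C)(4.11×10⁻⁹ C)(1/0.436 − 1/0.699) = 2.92×10⁻⁷ J.
v = √(2·2.92×10⁻⁷/0.0387) = 3.89×10⁻³ m/s.

3.89×10⁻³ m/s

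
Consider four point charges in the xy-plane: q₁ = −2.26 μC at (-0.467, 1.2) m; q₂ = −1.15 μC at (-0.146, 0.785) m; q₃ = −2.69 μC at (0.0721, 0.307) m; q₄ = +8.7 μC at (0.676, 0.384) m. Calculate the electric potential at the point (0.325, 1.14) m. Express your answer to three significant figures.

Electric potential is a scalar, so the contributions from each charge add algebraically: V = Σ kqᵢ/rᵢ.
Distances from the field point to each charge: r₁ = 0.794 m, r₂ = 0.590 m, r₃ = 0.871 m, r₄ = 0.834 m.
V = k[(-2.26×10⁻⁶)/(0.794) + (-1.15×10⁻⁶)/(0.590) + (-2.69×10⁻⁶)/(0.871) + (8.70×10⁻⁶)/(0.834)] = 2.29×10⁴ V.

2.29×10⁴ V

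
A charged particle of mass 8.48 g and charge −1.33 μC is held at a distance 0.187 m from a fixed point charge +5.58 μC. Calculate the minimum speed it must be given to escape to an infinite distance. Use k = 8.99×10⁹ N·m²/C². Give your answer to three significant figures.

To just escape, total mechanical energy must reach zero at infinity: ½mv²_min + U = 0, so ½mv²_min = −U = |kQq|/r.
|U| = |kQq|/r = (8.99×10⁹ N·m²/C²)(5.58×10⁻⁶)(1.33×10⁻⁶)/(0.187) = 0.357 J.
v_min = √(2|U|/m) = √(2·0.357/8.48×10⁻³) = 9.17 m/s.

9.17 m/s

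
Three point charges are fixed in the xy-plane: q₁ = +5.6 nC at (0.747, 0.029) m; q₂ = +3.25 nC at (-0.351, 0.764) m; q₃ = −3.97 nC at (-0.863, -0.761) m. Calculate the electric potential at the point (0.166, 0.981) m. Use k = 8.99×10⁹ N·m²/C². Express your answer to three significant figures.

79.6 V

The total potential is the scalar sum of each charge's contribution, V = Σ kqᵢ/rᵢ.
Distances from the field point to each charge: r₁ = 1.12 m, r₂ = 0.561 m, r₃ = 2.02 m.
V = k[(5.60×10⁻⁹)/(1.12) + (3.25×10⁻⁹)/(0.561) + (-3.97×10⁻⁹)/(2.02)] = 79.6 V.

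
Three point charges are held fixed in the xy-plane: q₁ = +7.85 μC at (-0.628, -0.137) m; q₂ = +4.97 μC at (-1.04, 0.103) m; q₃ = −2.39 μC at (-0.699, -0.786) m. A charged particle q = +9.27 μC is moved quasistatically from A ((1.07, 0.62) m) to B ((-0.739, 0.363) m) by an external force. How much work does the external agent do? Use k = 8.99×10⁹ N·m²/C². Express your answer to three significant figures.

For quasistatic motion the external work equals the change in potential energy: W_ext = qΔV = q(V_B − V_A).
At A: distances to the source charges are 1.86 m, 2.17 m, 2.26 m; V_A = Σ kqᵢ/rᵢ = 4.90×10⁴ V.
At B: distances to the source charges are 0.512 m, 0.398 m, 1.15 m; V_B = Σ kqᵢ/rᵢ = 2.31×10⁵ V.
ΔV = V_B − V_A = 1.82×10⁵ V.
W_ext = qΔV = (9.27×10⁻⁶ C)(1.82×10⁵ V) = 1.69 J.

1.69 J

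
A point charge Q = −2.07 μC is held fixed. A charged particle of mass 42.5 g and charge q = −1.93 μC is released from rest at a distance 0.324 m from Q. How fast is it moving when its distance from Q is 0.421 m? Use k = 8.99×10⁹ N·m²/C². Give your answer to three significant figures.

1.10 m/s

Only the electrostatic force acts, so mechanical energy is conserved: ½mv² = U₁ − U₂ = kQq(1/r₁ − 1/r₂).
U₁ − U₂ = (8.99×10⁹ N·m²/C²)(-2.07×10⁻⁶ C)(-1.93×10⁻⁶ C)(1/0.324 − 1/0.421) = 0.0255 J.
v = √(2·0.0255/0.0425) = 1.10 m/s.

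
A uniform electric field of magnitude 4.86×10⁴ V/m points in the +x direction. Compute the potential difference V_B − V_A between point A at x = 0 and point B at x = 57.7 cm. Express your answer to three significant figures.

In a uniform field, potential decreases in the direction of E: V_B − V_A = −E·Δx.
V_B − V_A = −(4.86×10⁴ V/m)(0.577 m) = -2.80×10⁴ V.

-2.80×10⁴ V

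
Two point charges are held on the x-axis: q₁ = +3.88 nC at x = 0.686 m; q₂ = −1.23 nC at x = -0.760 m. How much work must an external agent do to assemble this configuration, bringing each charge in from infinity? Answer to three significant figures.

The work to assemble the configuration equals its total potential energy, U = Σ kqᵢqⱼ/rᵢⱼ over all pairs.
Pair separations: r₁₂ = 1.45 m.
U = (-2.97×10⁻⁸) = -2.97×10⁻⁸ J.

-2.97×10⁻⁸ J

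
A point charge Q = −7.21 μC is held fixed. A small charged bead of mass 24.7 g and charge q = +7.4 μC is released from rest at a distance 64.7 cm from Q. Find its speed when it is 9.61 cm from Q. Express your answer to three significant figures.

Only the electrostatic force acts, so mechanical energy is conserved: ½mv² = U₁ − U₂ = kQq(1/r₁ − 1/r₂).
U₁ − U₂ = (8.99×10⁹ N·m²/C²)(-7.21×10⁻⁶ C)(7.40×10⁻⁶ C)(1/0.647 − 1/0.0961) = 4.25 J.
v = √(2·4.25/0.0247) = 18.6 m/s.

18.6 m/s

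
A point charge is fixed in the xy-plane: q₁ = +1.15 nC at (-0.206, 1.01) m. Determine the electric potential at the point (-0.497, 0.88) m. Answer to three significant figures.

The total potential is the scalar sum of each charge's contribution, V = Σ kqᵢ/rᵢ.
Distances from the field point to each charge: r₁ = 0.319 m.
V = k[(1.15×10⁻⁹)/(0.319)] = 32.4 V.

32.4 V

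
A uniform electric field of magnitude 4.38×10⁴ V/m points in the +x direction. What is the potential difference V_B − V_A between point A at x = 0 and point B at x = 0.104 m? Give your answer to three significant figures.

In a uniform field, potential decreases in the direction of E: V_B − V_A = −E·Δx.
V_B − V_A = −(4.38×10⁴ V/m)(0.104 m) = -4560 V.

-4560 V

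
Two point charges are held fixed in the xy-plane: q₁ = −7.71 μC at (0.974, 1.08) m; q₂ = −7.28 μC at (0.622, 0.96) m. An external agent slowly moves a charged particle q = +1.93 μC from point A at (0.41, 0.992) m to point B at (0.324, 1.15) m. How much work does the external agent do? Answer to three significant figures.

0.261 J

For quasistatic motion the external work equals the change in potential energy: W_ext = qΔV = q(V_B − V_A).
At A: distances to the source charges are 0.571 m, 0.214 m; V_A = Σ kqᵢ/rᵢ = -4.27×10⁵ V.
At B: distances to the source charges are 0.654 m, 0.353 m; V_B = Σ kqᵢ/rᵢ = -2.91×10⁵ V.
ΔV = V_B − V_A = 1.35×10⁵ V.
W_ext = qΔV = (1.93×10⁻⁶ C)(1.35×10⁵ V) = 0.261 J.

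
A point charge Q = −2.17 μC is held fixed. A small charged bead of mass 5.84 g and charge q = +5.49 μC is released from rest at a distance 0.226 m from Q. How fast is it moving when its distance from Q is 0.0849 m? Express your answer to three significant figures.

16.4 m/s

Only the electrostatic force acts, so mechanical energy is conserved: ½mv² = U₁ − U₂ = kQq(1/r₁ − 1/r₂).
U₁ − U₂ = (8.99×10⁹ N·m²/C²)(-2.17×10⁻⁶ C)(5.49×10⁻⁶ C)(1/0.226 − 1/0.0849) = 0.788 J.
v = √(2·0.788/5.84×10⁻³) = 16.4 m/s.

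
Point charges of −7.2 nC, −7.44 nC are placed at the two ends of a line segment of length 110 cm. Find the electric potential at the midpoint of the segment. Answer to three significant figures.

Electric potential is a scalar, so the contributions from each charge add algebraically: V = Σ kqᵢ/rᵢ.
Each charge is 0.550 m from the midpoint.
V = k[(-7.20×10⁻⁹)/(0.550) + (-7.44×10⁻⁹)/(0.550)] = -239 V.

-239 V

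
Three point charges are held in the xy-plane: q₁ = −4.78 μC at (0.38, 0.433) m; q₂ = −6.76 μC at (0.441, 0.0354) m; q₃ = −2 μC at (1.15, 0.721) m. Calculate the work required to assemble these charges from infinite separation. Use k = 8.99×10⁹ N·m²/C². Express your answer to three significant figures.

The work to assemble the configuration equals its total potential energy, U = Σ kqᵢqⱼ/rᵢⱼ over all pairs.
Pair separations: r₁₂ = 0.402 m, r₁₃ = 0.822 m, r₂₃ = 0.986 m.
U = (0.722) + (0.105) + (0.123) = 0.950 J.

0.950 J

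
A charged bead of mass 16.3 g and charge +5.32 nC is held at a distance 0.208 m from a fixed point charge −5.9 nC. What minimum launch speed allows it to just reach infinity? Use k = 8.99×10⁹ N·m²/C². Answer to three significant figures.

0.0129 m/s

To just escape, total mechanical energy must reach zero at infinity: ½mv²_min + U = 0, so ½mv²_min = −U = |kQq|/r.
|U| = |kQq|/r = (8.99×10⁹ N·m²/C²)(5.90×10⁻⁹)(5.32×10⁻⁹)/(0.208) = 1.36×10⁻⁶ J.
v_min = √(2|U|/m) = √(2·1.36×10⁻⁶/0.0163) = 0.0129 m/s.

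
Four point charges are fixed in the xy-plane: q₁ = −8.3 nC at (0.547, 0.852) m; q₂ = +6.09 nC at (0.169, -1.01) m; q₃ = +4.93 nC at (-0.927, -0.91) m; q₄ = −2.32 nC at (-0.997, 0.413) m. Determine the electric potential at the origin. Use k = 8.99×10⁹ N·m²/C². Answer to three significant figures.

-5.44 V

The total potential is the scalar sum of each charge's contribution, V = Σ kqᵢ/rᵢ.
Distances from the field point to each charge: r₁ = 1.01 m, r₂ = 1.02 m, r₃ = 1.30 m, r₄ = 1.08 m.
V = k[(-8.30×10⁻⁹)/(1.01) + (6.09×10⁻⁹)/(1.02) + (4.93×10⁻⁹)/(1.30) + (-2.32×10⁻⁹)/(1.08)] = -5.44 V.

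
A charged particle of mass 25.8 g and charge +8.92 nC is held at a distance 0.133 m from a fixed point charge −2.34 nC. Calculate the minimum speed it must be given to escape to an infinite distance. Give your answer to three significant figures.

0.0105 m/s

To just escape, total mechanical energy must reach zero at infinity: ½mv²_min + U = 0, so ½mv²_min = −U = |kQq|/r.
|U| = |kQq|/r = (8.99×10⁹ N·m²/C²)(2.34×10⁻⁹)(8.92×10⁻⁹)/(0.133) = 1.41×10⁻⁶ J.
v_min = √(2|U|/m) = √(2·1.41×10⁻⁶/0.0258) = 0.0105 m/s.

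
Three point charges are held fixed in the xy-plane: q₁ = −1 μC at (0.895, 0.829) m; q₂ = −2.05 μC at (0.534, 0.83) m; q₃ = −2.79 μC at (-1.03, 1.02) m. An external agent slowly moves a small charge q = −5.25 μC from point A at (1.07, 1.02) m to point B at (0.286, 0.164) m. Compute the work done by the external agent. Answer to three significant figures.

For quasistatic motion the external work equals the change in potential energy: W_ext = qΔV = q(V_B − V_A).
At A: distances to the source charges are 0.259 m, 0.569 m, 2.10 m; V_A = Σ kqᵢ/rᵢ = -7.91×10⁴ V.
At B: distances to the source charges are 0.902 m, 0.711 m, 1.57 m; V_B = Σ kqᵢ/rᵢ = -5.19×10⁴ V.
ΔV = V_B − V_A = 2.72×10⁴ V.
W_ext = qΔV = (-5.25×10⁻⁶ C)(2.72×10⁴ V) = -0.143 J.

-0.143 J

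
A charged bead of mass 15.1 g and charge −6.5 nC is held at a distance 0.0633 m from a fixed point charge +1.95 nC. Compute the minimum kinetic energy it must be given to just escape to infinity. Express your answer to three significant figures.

To just escape, total mechanical energy must reach zero at infinity: ½mv²_min + U = 0, so ½mv²_min = −U = |kQq|/r.
|U| = |kQq|/r = (8.99×10⁹ N·m²/C²)(1.95×10⁻⁹)(6.50×10⁻⁹)/(0.0633) = 1.80×10⁻⁶ J.

1.80×10⁻⁶ J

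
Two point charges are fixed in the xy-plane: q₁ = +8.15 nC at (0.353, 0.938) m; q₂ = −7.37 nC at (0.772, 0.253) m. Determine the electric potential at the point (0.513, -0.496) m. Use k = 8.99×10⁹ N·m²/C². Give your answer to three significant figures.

-32.8 V

Electric potential is a scalar, so the contributions from each charge add algebraically: V = Σ kqᵢ/rᵢ.
Distances from the field point to each charge: r₁ = 1.44 m, r₂ = 0.793 m.
V = k[(8.15×10⁻⁹)/(1.44) + (-7.37×10⁻⁹)/(0.793)] = -32.8 V.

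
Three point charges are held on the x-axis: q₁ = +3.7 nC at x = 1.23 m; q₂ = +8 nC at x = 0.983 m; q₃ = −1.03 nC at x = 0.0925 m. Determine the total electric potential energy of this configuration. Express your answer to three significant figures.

The work to assemble the configuration equals its total potential energy, U = Σ kqᵢqⱼ/rᵢⱼ over all pairs.
Pair separations: r₁₂ = 0.247 m, r₁₃ = 1.14 m, r₂₃ = 0.890 m.
U = (1.08×10⁻⁶) + (-3.01×10⁻⁸) + (-8.32×10⁻⁸) = 9.64×10⁻⁷ J.

9.64×10⁻⁷ J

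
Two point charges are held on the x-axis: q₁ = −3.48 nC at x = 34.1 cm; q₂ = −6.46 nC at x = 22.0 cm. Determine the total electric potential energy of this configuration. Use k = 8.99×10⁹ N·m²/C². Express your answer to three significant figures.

The assembly work is the sum of pairwise potential energies, U = Σ_{i<j} kqᵢqⱼ/rᵢⱼ.
Pair separations: r₁₂ = 0.121 m.
U = (1.67×10⁻⁶) = 1.67×10⁻⁶ J.

1.67×10⁻⁶ J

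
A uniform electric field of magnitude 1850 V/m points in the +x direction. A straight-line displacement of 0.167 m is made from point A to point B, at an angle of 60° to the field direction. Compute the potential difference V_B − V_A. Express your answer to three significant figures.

-154 V

Only the component of displacement along E changes the potential: ΔV = −E·d·cosθ.
ΔV = −(1850 V/m)(0.167 m)cos60° = -154 V.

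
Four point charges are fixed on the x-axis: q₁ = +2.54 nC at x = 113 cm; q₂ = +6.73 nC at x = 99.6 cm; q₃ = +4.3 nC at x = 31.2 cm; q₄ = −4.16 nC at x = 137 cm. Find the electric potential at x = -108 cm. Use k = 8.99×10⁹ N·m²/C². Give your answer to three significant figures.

52.0 V

Electric potential is a scalar, so the contributions from each charge add algebraically: V = Σ kqᵢ/rᵢ.
Distances from the field point to each charge: r₁ = 2.21 m, r₂ = 2.08 m, r₃ = 1.39 m, r₄ = 2.45 m.
V = k[(2.54×10⁻⁹)/(2.21) + (6.73×10⁻⁹)/(2.08) + (4.30×10⁻⁹)/(1.39) + (-4.16×10⁻⁹)/(2.45)] = 52.0 V.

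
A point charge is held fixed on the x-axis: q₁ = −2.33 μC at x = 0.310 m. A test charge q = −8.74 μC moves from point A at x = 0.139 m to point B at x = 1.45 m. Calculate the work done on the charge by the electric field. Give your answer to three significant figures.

0.910 J

The work done by the electric force is W_field = −ΔU = −q(V_B − V_A) = q(V_A − V_B).
At A: distance to the source charge is 0.171 m; V_A = kq₁/r = -1.22×10⁵ V.
At B: distance to the source charge is 1.14 m; V_B = kq₁/r = -1.84×10⁴ V.
ΔV = V_B − V_A = 1.04×10⁵ V.
W_field = −qΔV = −(-8.74×10⁻⁶ C)(1.04×10⁵ V) = 0.910 J.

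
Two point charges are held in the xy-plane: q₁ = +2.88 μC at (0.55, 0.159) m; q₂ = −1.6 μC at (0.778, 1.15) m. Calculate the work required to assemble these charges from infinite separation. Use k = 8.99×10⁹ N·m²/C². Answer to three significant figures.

-0.0407 J

The assembly work is the sum of pairwise potential energies, U = Σ_{i<j} kqᵢqⱼ/rᵢⱼ.
Pair separations: r₁₂ = 1.02 m.
U = (-0.0407) = -0.0407 J.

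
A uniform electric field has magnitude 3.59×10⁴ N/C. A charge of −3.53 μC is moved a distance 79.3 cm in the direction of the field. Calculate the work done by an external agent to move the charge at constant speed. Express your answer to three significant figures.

The potential change for a displacement 79.3 cm in the direction of the field is ΔV = −Ed = -2.85×10⁴ V.
W_ext = qΔV = 0.100 J.

0.100 J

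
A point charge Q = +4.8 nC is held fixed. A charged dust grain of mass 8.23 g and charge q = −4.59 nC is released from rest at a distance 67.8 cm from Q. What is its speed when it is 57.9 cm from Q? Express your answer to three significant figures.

3.48×10⁻³ m/s

Only the electrostatic force acts, so mechanical energy is conserved: ½mv² = U₁ − U₂ = kQq(1/r₁ − 1/r₂).
U₁ − U₂ = (8.99×10⁹ N·m²/C²)(4.80×10⁻⁹ C)(-4.59×10⁻⁹ C)(1/0.678 − 1/0.579) = 5.00×10⁻⁸ J.
v = √(2·5.00×10⁻⁸/8.23×10⁻³) = 3.48×10⁻³ m/s.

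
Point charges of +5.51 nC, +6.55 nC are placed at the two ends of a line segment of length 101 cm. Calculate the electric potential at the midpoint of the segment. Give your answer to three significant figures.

Electric potential is a scalar, so the contributions from each charge add algebraically: V = Σ kqᵢ/rᵢ.
Each charge is 0.505 m from the midpoint.
V = k[(5.51×10⁻⁹)/(0.505) + (6.55×10⁻⁹)/(0.505)] = 215 V.

215 V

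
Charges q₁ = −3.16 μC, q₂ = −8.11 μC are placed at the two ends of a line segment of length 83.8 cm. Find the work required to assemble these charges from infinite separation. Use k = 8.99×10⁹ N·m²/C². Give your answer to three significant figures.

The work to assemble the configuration equals its total potential energy, U = Σ kqᵢqⱼ/rᵢⱼ over all pairs.
The separation is r = 0.838 m.
U = (0.275) = 0.275 J.

0.275 J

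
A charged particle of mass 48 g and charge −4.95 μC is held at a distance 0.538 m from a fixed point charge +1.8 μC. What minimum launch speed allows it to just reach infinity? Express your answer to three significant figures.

2.49 m/s

To just escape, total mechanical energy must reach zero at infinity: ½mv²_min + U = 0, so ½mv²_min = −U = |kQq|/r.
|U| = |kQq|/r = (8.99×10⁹ N·m²/C²)(1.80×10⁻⁶)(4.95×10⁻⁶)/(0.538) = 0.149 J.
v_min = √(2|U|/m) = √(2·0.149/0.0480) = 2.49 m/s.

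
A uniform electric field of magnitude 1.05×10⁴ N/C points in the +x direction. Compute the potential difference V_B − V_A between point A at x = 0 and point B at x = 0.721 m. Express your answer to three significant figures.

-7570 V

In a uniform field, potential decreases in the direction of E: V_B − V_A = −E·Δx.
V_B − V_A = −(1.05×10⁴ V/m)(0.721 m) = -7570 V.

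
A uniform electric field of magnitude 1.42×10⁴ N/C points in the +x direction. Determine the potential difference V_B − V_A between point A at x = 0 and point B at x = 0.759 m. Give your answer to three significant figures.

In a uniform field, potential decreases in the direction of E: V_B − V_A = −E·Δx.
V_B − V_A = −(1.42×10⁴ V/m)(0.759 m) = -1.08×10⁴ V.

-1.08×10⁴ V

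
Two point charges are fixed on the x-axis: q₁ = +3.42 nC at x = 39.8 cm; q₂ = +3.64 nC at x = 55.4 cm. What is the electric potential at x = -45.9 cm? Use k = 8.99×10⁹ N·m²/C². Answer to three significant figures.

68.2 V

The total potential is the scalar sum of each charge's contribution, V = Σ kqᵢ/rᵢ.
Distances from the field point to each charge: r₁ = 0.857 m, r₂ = 1.01 m.
V = k[(3.42×10⁻⁹)/(0.857) + (3.64×10⁻⁹)/(1.01)] = 68.2 V.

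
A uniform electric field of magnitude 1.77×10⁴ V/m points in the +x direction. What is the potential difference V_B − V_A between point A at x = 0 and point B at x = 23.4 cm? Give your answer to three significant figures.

-4140 V

In a uniform field, potential decreases in the direction of E: V_B − V_A = −E·Δx.
V_B − V_A = −(1.77×10⁴ V/m)(0.234 m) = -4140 V.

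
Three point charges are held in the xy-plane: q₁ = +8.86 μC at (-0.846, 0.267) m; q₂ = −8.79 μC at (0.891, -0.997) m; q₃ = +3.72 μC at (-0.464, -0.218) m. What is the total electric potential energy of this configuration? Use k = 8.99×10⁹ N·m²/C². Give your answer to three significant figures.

-0.0341 J

The assembly work is the sum of pairwise potential energies, U = Σ_{i<j} kqᵢqⱼ/rᵢⱼ.
Pair separations: r₁₂ = 2.15 m, r₁₃ = 0.617 m, r₂₃ = 1.56 m.
U = (-0.326) + (0.480) + (-0.188) = -0.0341 J.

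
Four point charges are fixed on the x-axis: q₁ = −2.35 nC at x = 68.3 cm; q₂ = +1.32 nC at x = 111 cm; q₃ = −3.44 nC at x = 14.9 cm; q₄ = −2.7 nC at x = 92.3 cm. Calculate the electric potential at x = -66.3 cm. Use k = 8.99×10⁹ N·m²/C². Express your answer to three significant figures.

The total potential is the scalar sum of each charge's contribution, V = Σ kqᵢ/rᵢ.
Distances from the field point to each charge: r₁ = 1.35 m, r₂ = 1.77 m, r₃ = 0.812 m, r₄ = 1.59 m.
V = k[(-2.35×10⁻⁹)/(1.35) + (1.32×10⁻⁹)/(1.77) + (-3.44×10⁻⁹)/(0.812) + (-2.70×10⁻⁹)/(1.59)] = -62.4 V.

-62.4 V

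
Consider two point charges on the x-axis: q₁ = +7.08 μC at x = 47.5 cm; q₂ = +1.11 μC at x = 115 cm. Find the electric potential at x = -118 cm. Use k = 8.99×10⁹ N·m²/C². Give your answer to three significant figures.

4.27×10⁴ V

Electric potential is a scalar, so the contributions from each charge add algebraically: V = Σ kqᵢ/rᵢ.
Distances from the field point to each charge: r₁ = 1.65 m, r₂ = 2.33 m.
V = k[(7.08×10⁻⁶)/(1.65) + (1.11×10⁻⁶)/(2.33)] = 4.27×10⁴ V.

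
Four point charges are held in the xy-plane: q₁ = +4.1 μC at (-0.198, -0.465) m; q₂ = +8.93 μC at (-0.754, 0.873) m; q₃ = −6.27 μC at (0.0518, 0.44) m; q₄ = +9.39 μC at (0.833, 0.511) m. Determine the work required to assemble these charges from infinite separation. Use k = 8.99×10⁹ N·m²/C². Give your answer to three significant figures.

-0.537 J

The work to assemble the configuration equals its total potential energy, U = Σ kqᵢqⱼ/rᵢⱼ over all pairs.
Pair separations: r₁₂ = 1.45 m, r₁₃ = 0.939 m, r₁₄ = 1.42 m, r₂₃ = 0.915 m, r₂₄ = 1.63 m, r₃₄ = 0.784 m.
Summing all 6 pair terms gives U = -0.537 J.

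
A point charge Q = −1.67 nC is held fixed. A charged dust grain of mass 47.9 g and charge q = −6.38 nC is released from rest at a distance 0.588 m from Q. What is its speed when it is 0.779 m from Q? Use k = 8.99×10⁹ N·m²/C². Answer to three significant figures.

Only the electrostatic force acts, so mechanical energy is conserved: ½mv² = U₁ − U₂ = kQq(1/r₁ − 1/r₂).
U₁ − U₂ = (8.99×10⁹ N·m²/C²)(-1.67×10⁻⁹ C)(-6.38×10⁻⁹ C)(1/0.588 − 1/0.779) = 3.99×10⁻⁸ J.
v = √(2·3.99×10⁻⁸/0.0479) = 1.29×10⁻³ m/s.

1.29×10⁻³ m/s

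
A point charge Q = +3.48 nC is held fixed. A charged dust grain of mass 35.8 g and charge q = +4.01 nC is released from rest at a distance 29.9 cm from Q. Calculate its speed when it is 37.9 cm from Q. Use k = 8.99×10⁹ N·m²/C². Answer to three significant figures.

Only the electrostatic force acts, so mechanical energy is conserved: ½mv² = U₁ − U₂ = kQq(1/r₁ − 1/r₂).
U₁ − U₂ = (8.99×10⁹ N·m²/C²)(3.48×10⁻⁹ C)(4.01×10⁻⁹ C)(1/0.299 − 1/0.379) = 8.86×10⁻⁸ J.
v = √(2·8.86×10⁻⁸/0.0358) = 2.22×10⁻³ m/s.

2.22×10⁻³ m/s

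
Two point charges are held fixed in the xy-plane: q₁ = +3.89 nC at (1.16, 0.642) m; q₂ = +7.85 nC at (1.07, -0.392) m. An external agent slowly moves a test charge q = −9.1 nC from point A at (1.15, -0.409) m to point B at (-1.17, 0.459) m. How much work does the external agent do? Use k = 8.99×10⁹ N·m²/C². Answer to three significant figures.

7.75×10⁻⁶ J

For quasistatic motion the external work equals the change in potential energy: W_ext = qΔV = q(V_B − V_A).
At A: distances to the source charges are 1.05 m, 0.0818 m; V_A = Σ kqᵢ/rᵢ = 896 V.
At B: distances to the source charges are 2.34 m, 2.40 m; V_B = Σ kqᵢ/rᵢ = 44.4 V.
ΔV = V_B − V_A = -852 V.
W_ext = qΔV = (-9.10×10⁻⁹ C)(-852 V) = 7.75×10⁻⁶ J.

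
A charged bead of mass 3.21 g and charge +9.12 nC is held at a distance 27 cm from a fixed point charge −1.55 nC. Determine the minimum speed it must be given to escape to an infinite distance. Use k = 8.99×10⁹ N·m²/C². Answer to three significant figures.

0.0171 m/s

To just escape, total mechanical energy must reach zero at infinity: ½mv²_min + U = 0, so ½mv²_min = −U = |kQq|/r.
|U| = |kQq|/r = (8.99×10⁹ N·m²/C²)(1.55×10⁻⁹)(9.12×10⁻⁹)/(0.270) = 4.71×10⁻⁷ J.
v_min = √(2|U|/m) = √(2·4.71×10⁻⁷/3.21×10⁻³) = 0.0171 m/s.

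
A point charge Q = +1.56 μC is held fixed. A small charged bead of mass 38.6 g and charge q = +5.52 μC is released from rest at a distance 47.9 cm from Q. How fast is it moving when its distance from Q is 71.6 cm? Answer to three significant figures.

1.66 m/s

Only the electrostatic force acts, so mechanical energy is conserved: ½mv² = U₁ − U₂ = kQq(1/r₁ − 1/r₂).
U₁ − U₂ = (8.99×10⁹ N·m²/C²)(1.56×10⁻⁶ C)(5.52×10⁻⁶ C)(1/0.479 − 1/0.716) = 0.0535 J.
v = √(2·0.0535/0.0386) = 1.66 m/s.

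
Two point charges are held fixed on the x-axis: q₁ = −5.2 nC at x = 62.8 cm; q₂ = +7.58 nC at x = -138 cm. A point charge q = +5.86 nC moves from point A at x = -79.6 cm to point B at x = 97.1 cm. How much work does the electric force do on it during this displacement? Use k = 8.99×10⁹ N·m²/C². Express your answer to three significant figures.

1.12×10⁻⁶ J

The work done by the electric force is W_field = −ΔU = −q(V_B − V_A) = q(V_A − V_B).
At A: distances to the source charges are 1.42 m, 0.584 m; V_A = Σ kqᵢ/rᵢ = 83.9 V.
At B: distances to the source charges are 0.343 m, 2.35 m; V_B = Σ kqᵢ/rᵢ = -107 V.
ΔV = V_B − V_A = -191 V.
W_field = −qΔV = −(5.86×10⁻⁹ C)(-191 V) = 1.12×10⁻⁶ J.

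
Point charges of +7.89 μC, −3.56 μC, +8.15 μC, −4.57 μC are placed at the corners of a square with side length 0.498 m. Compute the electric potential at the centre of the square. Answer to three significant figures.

Electric potential is a scalar, so the contributions from each charge add algebraically: V = Σ kqᵢ/rᵢ.
The distance from each corner to the centre is a√2/2 = 0.352 m.
V = k[(7.89×10⁻⁶)/(0.352) + (-3.56×10⁻⁶)/(0.352) + (8.15×10⁻⁶)/(0.352) + (-4.57×10⁻⁶)/(0.352)] = 2.02×10⁵ V.

2.02×10⁵ V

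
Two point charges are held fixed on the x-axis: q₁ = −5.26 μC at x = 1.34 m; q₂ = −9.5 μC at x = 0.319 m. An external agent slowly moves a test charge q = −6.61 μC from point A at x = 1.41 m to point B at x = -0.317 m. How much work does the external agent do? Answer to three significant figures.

-3.91 J

For quasistatic motion the external work equals the change in potential energy: W_ext = qΔV = q(V_B − V_A).
At A: distances to the source charges are 0.0700 m, 1.09 m; V_A = Σ kqᵢ/rᵢ = -7.54×10⁵ V.
At B: distances to the source charges are 1.66 m, 0.636 m; V_B = Σ kqᵢ/rᵢ = -1.63×10⁵ V.
ΔV = V_B − V_A = 5.91×10⁵ V.
W_ext = qΔV = (-6.61×10⁻⁶ C)(5.91×10⁵ V) = -3.91 J.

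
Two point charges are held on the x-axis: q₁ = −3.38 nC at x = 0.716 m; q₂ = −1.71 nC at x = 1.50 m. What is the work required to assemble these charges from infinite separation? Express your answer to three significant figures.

The assembly work is the sum of pairwise potential energies, U = Σ_{i<j} kqᵢqⱼ/rᵢⱼ.
Pair separations: r₁₂ = 0.784 m.
U = (6.63×10⁻⁸) = 6.63×10⁻⁸ J.

6.63×10⁻⁸ J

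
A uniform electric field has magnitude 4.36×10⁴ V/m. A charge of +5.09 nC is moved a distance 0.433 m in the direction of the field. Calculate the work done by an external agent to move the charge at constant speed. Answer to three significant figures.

-9.61×10⁻⁵ J

The potential change for a displacement 0.433 m in the direction of the field is ΔV = −Ed = -1.89×10⁴ V.
W_ext = qΔV = -9.61×10⁻⁵ J.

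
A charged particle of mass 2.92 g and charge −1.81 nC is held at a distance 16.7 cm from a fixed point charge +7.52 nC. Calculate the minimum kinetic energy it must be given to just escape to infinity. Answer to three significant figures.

7.33×10⁻⁷ J

To just escape, total mechanical energy must reach zero at infinity: ½mv²_min + U = 0, so ½mv²_min = −U = |kQq|/r.
|U| = |kQq|/r = (8.99×10⁹ N·m²/C²)(7.52×10⁻⁹)(1.81×10⁻⁹)/(0.167) = 7.33×10⁻⁷ J.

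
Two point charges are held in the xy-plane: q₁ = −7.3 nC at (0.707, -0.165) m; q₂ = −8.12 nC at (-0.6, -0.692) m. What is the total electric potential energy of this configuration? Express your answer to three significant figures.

3.78×10⁻⁷ J

The work to assemble the configuration equals its total potential energy, U = Σ kqᵢqⱼ/rᵢⱼ over all pairs.
Pair separations: r₁₂ = 1.41 m.
U = (3.78×10⁻⁷) = 3.78×10⁻⁷ J.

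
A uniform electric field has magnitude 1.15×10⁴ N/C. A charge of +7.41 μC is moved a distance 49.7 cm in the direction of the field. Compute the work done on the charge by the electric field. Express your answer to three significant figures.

0.0424 J

The potential change for a displacement 49.7 cm in the direction of the field is ΔV = −Ed = -5720 V.
W_field = −qΔV = 0.0424 J.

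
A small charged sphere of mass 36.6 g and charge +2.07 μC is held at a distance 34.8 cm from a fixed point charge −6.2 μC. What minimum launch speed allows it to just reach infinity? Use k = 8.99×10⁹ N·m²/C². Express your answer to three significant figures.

To just escape, total mechanical energy must reach zero at infinity: ½mv²_min + U = 0, so ½mv²_min = −U = |kQq|/r.
|U| = |kQq|/r = (8.99×10⁹ N·m²/C²)(6.20×10⁻⁶)(2.07×10⁻⁶)/(0.348) = 0.332 J.
v_min = √(2|U|/m) = √(2·0.332/0.0366) = 4.26 m/s.

4.26 m/s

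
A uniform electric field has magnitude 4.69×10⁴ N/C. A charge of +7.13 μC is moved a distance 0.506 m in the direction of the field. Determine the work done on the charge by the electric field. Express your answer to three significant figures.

The potential change for a displacement 0.506 m in the direction of the field is ΔV = −Ed = -2.37×10⁴ V.
W_field = −qΔV = 0.169 J.

0.169 J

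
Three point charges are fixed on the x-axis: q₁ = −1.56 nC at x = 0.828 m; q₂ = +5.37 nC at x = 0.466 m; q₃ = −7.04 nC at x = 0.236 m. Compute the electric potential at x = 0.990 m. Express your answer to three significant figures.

-78.4 V

Electric potential is a scalar, so the contributions from each charge add algebraically: V = Σ kqᵢ/rᵢ.
Distances from the field point to each charge: r₁ = 0.162 m, r₂ = 0.524 m, r₃ = 0.754 m.
V = k[(-1.56×10⁻⁹)/(0.162) + (5.37×10⁻⁹)/(0.524) + (-7.04×10⁻⁹)/(0.754)] = -78.4 V.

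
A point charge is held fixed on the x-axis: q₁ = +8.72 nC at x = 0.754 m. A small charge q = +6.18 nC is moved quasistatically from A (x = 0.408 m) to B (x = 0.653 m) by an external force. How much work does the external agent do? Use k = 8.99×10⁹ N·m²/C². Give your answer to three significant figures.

For quasistatic motion the external work equals the change in potential energy: W_ext = qΔV = q(V_B − V_A).
At A: distance to the source charge is 0.346 m; V_A = kq₁/r = 227 V.
At B: distance to the source charge is 0.101 m; V_B = kq₁/r = 776 V.
ΔV = V_B − V_A = 550 V.
W_ext = qΔV = (6.18×10⁻⁹ C)(550 V) = 3.40×10⁻⁶ J.

3.40×10⁻⁶ J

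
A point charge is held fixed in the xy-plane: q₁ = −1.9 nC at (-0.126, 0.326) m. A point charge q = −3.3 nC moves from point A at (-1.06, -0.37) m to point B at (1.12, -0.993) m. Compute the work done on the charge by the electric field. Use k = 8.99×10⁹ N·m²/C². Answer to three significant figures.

1.73×10⁻⁸ J

The work done by the electric force is W_field = −ΔU = −q(V_B − V_A) = q(V_A − V_B).
At A: distance to the source charge is 1.16 m; V_A = kq₁/r = -14.7 V.
At B: distance to the source charge is 1.81 m; V_B = kq₁/r = -9.41 V.
ΔV = V_B − V_A = 5.25 V.
W_field = −qΔV = −(-3.30×10⁻⁹ C)(5.25 V) = 1.73×10⁻⁸ J.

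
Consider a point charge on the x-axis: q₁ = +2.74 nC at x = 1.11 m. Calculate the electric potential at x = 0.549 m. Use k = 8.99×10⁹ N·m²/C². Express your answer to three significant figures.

The total potential is the scalar sum of each charge's contribution, V = Σ kqᵢ/rᵢ.
V = k[(2.74×10⁻⁹)/(0.561)] = 43.9 V.

43.9 V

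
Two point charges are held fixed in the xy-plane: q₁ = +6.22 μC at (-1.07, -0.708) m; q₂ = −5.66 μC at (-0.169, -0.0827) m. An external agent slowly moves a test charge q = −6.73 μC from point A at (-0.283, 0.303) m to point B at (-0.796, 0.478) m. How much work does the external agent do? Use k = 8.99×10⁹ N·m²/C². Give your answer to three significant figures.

For quasistatic motion the external work equals the change in potential energy: W_ext = qΔV = q(V_B − V_A).
At A: distances to the source charges are 1.28 m, 0.402 m; V_A = Σ kqᵢ/rᵢ = -8.29×10⁴ V.
At B: distances to the source charges are 1.22 m, 0.841 m; V_B = Σ kqᵢ/rᵢ = -1.46×10⁴ V.
ΔV = V_B − V_A = 6.83×10⁴ V.
W_ext = qΔV = (-6.73×10⁻⁶ C)(6.83×10⁴ V) = -0.460 J.

-0.460 J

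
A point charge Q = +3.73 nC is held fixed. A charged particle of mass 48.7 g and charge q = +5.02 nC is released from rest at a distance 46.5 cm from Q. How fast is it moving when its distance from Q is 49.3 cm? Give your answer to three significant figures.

Only the electrostatic force acts, so mechanical energy is conserved: ½mv² = U₁ − U₂ = kQq(1/r₁ − 1/r₂).
U₁ − U₂ = (8.99×10⁹ N·m²/C²)(3.73×10⁻⁹ C)(5.02×10⁻⁹ C)(1/0.465 − 1/0.493) = 2.06×10⁻⁸ J.
v = √(2·2.06×10⁻⁸/0.0487) = 9.19×10⁻⁴ m/s.

9.19×10⁻⁴ m/s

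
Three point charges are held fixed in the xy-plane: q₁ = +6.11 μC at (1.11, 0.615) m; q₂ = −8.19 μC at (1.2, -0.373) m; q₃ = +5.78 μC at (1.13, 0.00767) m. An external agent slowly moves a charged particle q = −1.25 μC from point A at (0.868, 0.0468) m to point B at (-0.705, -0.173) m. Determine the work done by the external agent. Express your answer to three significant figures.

For quasistatic motion the external work equals the change in potential energy: W_ext = qΔV = q(V_B − V_A).
At A: distances to the source charges are 0.618 m, 0.535 m, 0.265 m; V_A = Σ kqᵢ/rᵢ = 1.48×10⁵ V.
At B: distances to the source charges are 1.98 m, 1.92 m, 1.84 m; V_B = Σ kqᵢ/rᵢ = 1.75×10⁴ V.
ΔV = V_B − V_A = -1.30×10⁵ V.
W_ext = qΔV = (-1.25×10⁻⁶ C)(-1.30×10⁵ V) = 0.163 J.

0.163 J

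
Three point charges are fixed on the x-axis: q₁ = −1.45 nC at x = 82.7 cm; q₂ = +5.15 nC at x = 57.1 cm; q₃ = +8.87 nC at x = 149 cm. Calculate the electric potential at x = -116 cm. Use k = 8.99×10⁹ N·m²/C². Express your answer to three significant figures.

The total potential is the scalar sum of each charge's contribution, V = Σ kqᵢ/rᵢ.
Distances from the field point to each charge: r₁ = 1.99 m, r₂ = 1.73 m, r₃ = 2.65 m.
V = k[(-1.45×10⁻⁹)/(1.99) + (5.15×10⁻⁹)/(1.73) + (8.87×10⁻⁹)/(2.65)] = 50.3 V.

50.3 V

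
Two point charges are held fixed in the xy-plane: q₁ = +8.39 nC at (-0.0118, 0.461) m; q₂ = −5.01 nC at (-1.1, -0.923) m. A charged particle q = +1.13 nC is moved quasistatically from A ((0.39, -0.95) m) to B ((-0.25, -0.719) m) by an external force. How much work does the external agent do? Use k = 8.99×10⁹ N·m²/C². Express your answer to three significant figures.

For quasistatic motion the external work equals the change in potential energy: W_ext = qΔV = q(V_B − V_A).
At A: distances to the source charges are 1.47 m, 1.49 m; V_A = Σ kqᵢ/rᵢ = 21.2 V.
At B: distances to the source charges are 1.20 m, 0.874 m; V_B = Σ kqᵢ/rᵢ = 11.1 V.
ΔV = V_B − V_A = -10.1 V.
W_ext = qΔV = (1.13×10⁻⁹ C)(-10.1 V) = -1.14×10⁻⁸ J.

-1.14×10⁻⁸ J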